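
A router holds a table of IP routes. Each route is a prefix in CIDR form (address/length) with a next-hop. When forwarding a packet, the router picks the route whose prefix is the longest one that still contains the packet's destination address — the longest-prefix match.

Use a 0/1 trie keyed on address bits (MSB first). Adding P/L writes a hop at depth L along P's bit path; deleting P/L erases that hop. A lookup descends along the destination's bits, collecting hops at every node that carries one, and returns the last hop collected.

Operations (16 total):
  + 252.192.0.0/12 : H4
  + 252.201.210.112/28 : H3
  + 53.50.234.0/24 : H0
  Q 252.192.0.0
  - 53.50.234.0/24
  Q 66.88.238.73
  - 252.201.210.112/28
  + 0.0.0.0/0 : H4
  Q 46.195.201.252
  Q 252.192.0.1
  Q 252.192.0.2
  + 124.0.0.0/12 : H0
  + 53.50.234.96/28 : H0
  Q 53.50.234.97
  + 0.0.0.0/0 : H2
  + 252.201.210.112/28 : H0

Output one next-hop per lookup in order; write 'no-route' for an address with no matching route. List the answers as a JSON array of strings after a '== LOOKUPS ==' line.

Trace:
  + 252.192.0.0/12 (H4) depth=12
  + 252.201.210.112/28 (H3) depth=28
  + 53.50.234.0/24 (H0) depth=24
  lookup 252.192.0.0: bits 111111001100 walk d0:-→d1:-→d2:-→d3:-→d4:-→d5:-→d6:-→d7:-→d8:-→d9:-→d10:-→d11:-→d12:H4 -> H4
  - 53.50.234.0/24 clear@24
  lookup 66.88.238.73: bits 0 walk d0:-→d1:- -> no-route
  - 252.201.210.112/28 clear@28
  + 0.0.0.0/0 (H4) depth=0
  lookup 46.195.201.252: bits 001 walk d0:H4→d1:-→d2:-→d3:- -> H4
  lookup 252.192.0.1: bits 111111001100 walk d0:H4→d1:-→d2:-→d3:-→d4:-→d5:-→d6:-→d7:-→d8:-→d9:-→d10:-→d11:-→d12:H4 -> H4
  lookup 252.192.0.2: bits 111111001100 walk d0:H4→d1:-→d2:-→d3:-→d4:-→d5:-→d6:-→d7:-→d8:-→d9:-→d10:-→d11:-→d12:H4 -> H4
  + 124.0.0.0/12 (H0) depth=12
  + 53.50.234.96/28 (H0) depth=28
  lookup 53.50.234.97: bits 0011010100110010111010100110 walk d0:H4→d1:-→d2:-→d3:-→d4:-→d5:-→d6:-→d7:-→d8:-→d9:-→d10:-→d11:-→d12:-→d13:-→d14:-→d15:-→d16:-→d17:-→d18:-→d19:-→d20:-→d21:-→d22:-→d23:-→d24:-→d25:-→d26:-→d27:-→d28:H0 -> H0
  + 0.0.0.0/0 (H2) depth=0
  + 252.201.210.112/28 (H0) depth=28

== LOOKUPS ==
["H4","no-route","H4","H4","H4","H0"]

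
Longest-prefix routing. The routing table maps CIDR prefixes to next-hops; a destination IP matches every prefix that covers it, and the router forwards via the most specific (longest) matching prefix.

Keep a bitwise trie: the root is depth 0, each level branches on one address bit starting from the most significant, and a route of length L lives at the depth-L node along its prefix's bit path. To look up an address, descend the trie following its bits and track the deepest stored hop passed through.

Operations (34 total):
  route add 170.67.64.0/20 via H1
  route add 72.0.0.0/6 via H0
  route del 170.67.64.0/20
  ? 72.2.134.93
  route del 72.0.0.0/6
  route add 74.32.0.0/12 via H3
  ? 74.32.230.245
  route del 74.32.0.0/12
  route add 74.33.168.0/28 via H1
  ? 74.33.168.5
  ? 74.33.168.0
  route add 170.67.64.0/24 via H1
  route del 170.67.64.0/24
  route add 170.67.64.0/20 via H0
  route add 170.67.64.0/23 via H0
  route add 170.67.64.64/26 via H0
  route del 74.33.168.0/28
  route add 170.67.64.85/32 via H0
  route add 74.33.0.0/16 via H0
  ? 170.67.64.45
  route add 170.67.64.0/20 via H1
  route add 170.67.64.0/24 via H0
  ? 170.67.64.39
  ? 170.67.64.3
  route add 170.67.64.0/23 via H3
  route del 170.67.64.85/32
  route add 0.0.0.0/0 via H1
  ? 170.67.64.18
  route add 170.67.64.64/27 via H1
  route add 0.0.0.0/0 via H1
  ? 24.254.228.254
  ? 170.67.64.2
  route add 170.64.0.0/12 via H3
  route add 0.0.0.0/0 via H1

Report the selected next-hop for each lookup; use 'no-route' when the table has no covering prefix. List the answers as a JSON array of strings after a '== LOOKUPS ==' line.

Process each operation:
  + 170.67.64.0/20 (H1) depth=20
  + 72.0.0.0/6 (H0) depth=6
  - 170.67.64.0/20 clear@20
  Q 72.2.134.93: descend 010010 ; hops seen [H0] ; pick H0
  - 72.0.0.0/6 clear@6
  + 74.32.0.0/12 (H3) depth=12
  Q 74.32.230.245: descend 010010100010 ; hops seen [H3] ; pick H3
  - 74.32.0.0/12 clear@12
  + 74.33.168.0/28 (H1) depth=28
  Q 74.33.168.5: descend 0100101000100001101010000000 ; hops seen [H1] ; pick H1
  Q 74.33.168.0: descend 0100101000100001101010000000 ; hops seen [H1] ; pick H1
  + 170.67.64.0/24 (H1) depth=24
  - 170.67.64.0/24 clear@24
  + 170.67.64.0/20 (H0) depth=20
  + 170.67.64.0/23 (H0) depth=23
  + 170.67.64.64/26 (H0) depth=26
  - 74.33.168.0/28 clear@28
  + 170.67.64.85/32 (H0) depth=32
  + 74.33.0.0/16 (H0) depth=16
  Q 170.67.64.45: descend 1010101001000011010000000 ; hops seen [H0,H0] ; pick H0
  + 170.67.64.0/20 (H1) depth=20
  + 170.67.64.0/24 (H0) depth=24
  Q 170.67.64.39: descend 1010101001000011010000000 ; hops seen [H1,H0,H0] ; pick H0
  Q 170.67.64.3: descend 1010101001000011010000000 ; hops seen [H1,H0,H0] ; pick H0
  + 170.67.64.0/23 (H3) depth=23
  - 170.67.64.85/32 clear@32
  + 0.0.0.0/0 (H1) depth=0
  Q 170.67.64.18: descend 1010101001000011010000000 ; hops seen [H1,H1,H3,H0] ; pick H0
  + 170.67.64.64/27 (H1) depth=27
  + 0.0.0.0/0 (H1) depth=0
  Q 24.254.228.254: descend 0 ; hops seen [H1] ; pick H1
  Q 170.67.64.2: descend 1010101001000011010000000 ; hops seen [H1,H1,H3,H0] ; pick H0
  + 170.64.0.0/12 (H3) depth=12
  + 0.0.0.0/0 (H1) depth=0

== LOOKUPS ==
["H0","H3","H1","H1","H0","H0","H0","H0","H1","H0"]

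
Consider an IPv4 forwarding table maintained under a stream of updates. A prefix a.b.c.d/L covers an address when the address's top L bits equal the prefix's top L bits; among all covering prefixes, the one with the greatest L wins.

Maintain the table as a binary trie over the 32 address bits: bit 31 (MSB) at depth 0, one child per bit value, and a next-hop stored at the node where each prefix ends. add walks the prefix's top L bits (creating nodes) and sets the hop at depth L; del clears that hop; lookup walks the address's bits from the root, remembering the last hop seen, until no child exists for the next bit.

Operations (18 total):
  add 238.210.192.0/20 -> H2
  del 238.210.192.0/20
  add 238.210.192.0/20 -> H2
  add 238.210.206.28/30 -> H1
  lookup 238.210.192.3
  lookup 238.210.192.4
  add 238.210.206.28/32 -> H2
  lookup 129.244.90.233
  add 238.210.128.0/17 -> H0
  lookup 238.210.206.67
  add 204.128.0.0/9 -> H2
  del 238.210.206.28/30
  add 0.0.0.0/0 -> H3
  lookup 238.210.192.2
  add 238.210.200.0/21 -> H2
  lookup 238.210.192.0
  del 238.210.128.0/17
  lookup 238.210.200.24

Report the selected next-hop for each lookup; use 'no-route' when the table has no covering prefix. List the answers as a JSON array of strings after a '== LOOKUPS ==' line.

Apply in order:
  add 238.210.192.0/20 -> H2 at depth 20
  - 238.210.192.0/20 clear@20
  add 238.210.192.0/20 -> H2 at depth 20
  add 238.210.206.28/30 -> H1 at depth 30
  ? 238.210.192.3  path d0:-→d1:-→d2:-→d3:-→d4:-→d5:-→d6:-→d7:-→d8:-→d9:-→d10:-→d11:-→d12:-→d13:-→d14:-→d15:-→d16:-→d17:-→d18:-→d19:-→d20:H2  best=H2
  ? 238.210.192.4  path d0:-→d1:-→d2:-→d3:-→d4:-→d5:-→d6:-→d7:-→d8:-→d9:-→d10:-→d11:-→d12:-→d13:-→d14:-→d15:-→d16:-→d17:-→d18:-→d19:-→d20:H2  best=H2
  add 238.210.206.28/32 -> H2 at depth 32
  ? 129.244.90.233  path d0:-→d1:-  best=no-route
  add 238.210.128.0/17 -> H0 at depth 17
  ? 238.210.206.67  path d0:-→d1:-→d2:-→d3:-→d4:-→d5:-→d6:-→d7:-→d8:-→d9:-→d10:-→d11:-→d12:-→d13:-→d14:-→d15:-→d16:-→d17:H0→d18:-→d19:-→d20:H2→d21:-→d22:-→d23:-→d24:-→d25:-  best=H2
  add 204.128.0.0/9 -> H2 at depth 9
  - 238.210.206.28/30 clear@30
  add 0.0.0.0/0 -> H3 at depth 0
  ? 238.210.192.2  path d0:H3→d1:-→d2:-→d3:-→d4:-→d5:-→d6:-→d7:-→d8:-→d9:-→d10:-→d11:-→d12:-→d13:-→d14:-→d15:-→d16:-→d17:H0→d18:-→d19:-→d20:H2  best=H2
  add 238.210.200.0/21 -> H2 at depth 21
  ? 238.210.192.0  path d0:H3→d1:-→d2:-→d3:-→d4:-→d5:-→d6:-→d7:-→d8:-→d9:-→d10:-→d11:-→d12:-→d13:-→d14:-→d15:-→d16:-→d17:H0→d18:-→d19:-→d20:H2  best=H2
  - 238.210.128.0/17 clear@17
  ? 238.210.200.24  path d0:H3→d1:-→d2:-→d3:-→d4:-→d5:-→d6:-→d7:-→d8:-→d9:-→d10:-→d11:-→d12:-→d13:-→d14:-→d15:-→d16:-→d17:-→d18:-→d19:-→d20:H2→d21:H2  best=H2

== LOOKUPS ==
["H2","H2","no-route","H2","H2","H2","H2"]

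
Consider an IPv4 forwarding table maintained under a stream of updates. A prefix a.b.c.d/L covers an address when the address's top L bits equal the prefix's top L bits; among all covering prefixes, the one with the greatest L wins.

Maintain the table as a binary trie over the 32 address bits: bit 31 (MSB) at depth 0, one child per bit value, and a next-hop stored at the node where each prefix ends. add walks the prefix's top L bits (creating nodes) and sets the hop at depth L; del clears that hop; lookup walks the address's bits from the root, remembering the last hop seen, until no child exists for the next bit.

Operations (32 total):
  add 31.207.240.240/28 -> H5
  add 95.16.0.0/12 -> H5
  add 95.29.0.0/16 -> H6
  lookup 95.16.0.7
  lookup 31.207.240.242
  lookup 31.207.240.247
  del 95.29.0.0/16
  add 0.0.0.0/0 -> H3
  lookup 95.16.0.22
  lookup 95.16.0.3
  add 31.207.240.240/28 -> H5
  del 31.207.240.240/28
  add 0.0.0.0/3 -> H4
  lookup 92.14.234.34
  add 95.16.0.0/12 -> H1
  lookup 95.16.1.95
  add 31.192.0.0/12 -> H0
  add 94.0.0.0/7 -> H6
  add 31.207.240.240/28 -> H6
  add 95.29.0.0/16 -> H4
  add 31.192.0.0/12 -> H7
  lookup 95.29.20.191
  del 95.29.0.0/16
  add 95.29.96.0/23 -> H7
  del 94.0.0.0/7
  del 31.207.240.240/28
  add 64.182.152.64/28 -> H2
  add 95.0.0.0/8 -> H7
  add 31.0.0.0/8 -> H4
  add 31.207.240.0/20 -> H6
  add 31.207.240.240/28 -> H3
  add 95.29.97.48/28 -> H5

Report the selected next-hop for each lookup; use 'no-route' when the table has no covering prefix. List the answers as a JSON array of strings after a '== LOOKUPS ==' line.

Trace:
  add 31.207.240.240/28 -> H5 at depth 28
  add 95.16.0.0/12 -> H5 at depth 12
  add 95.29.0.0/16 -> H6 at depth 16
  ? 95.16.0.7  path d0:-→d1:-→d2:-→d3:-→d4:-→d5:-→d6:-→d7:-→d8:-→d9:-→d10:-→d11:-→d12:H5  best=H5
  ? 31.207.240.242  path d0:-→d1:-→d2:-→d3:-→d4:-→d5:-→d6:-→d7:-→d8:-→d9:-→d10:-→d11:-→d12:-→d13:-→d14:-→d15:-→d16:-→d17:-→d18:-→d19:-→d20:-→d21:-→d22:-→d23:-→d24:-→d25:-→d26:-→d27:-→d28:H5  best=H5
  ? 31.207.240.247  path d0:-→d1:-→d2:-→d3:-→d4:-→d5:-→d6:-→d7:-→d8:-→d9:-→d10:-→d11:-→d12:-→d13:-→d14:-→d15:-→d16:-→d17:-→d18:-→d19:-→d20:-→d21:-→d22:-→d23:-→d24:-→d25:-→d26:-→d27:-→d28:H5  best=H5
  del 95.29.0.0/16 (clear depth 16)
  add 0.0.0.0/0 -> H3 at depth 0
  ? 95.16.0.22  path d0:H3→d1:-→d2:-→d3:-→d4:-→d5:-→d6:-→d7:-→d8:-→d9:-→d10:-→d11:-→d12:H5  best=H5
  ? 95.16.0.3  path d0:H3→d1:-→d2:-→d3:-→d4:-→d5:-→d6:-→d7:-→d8:-→d9:-→d10:-→d11:-→d12:H5  best=H5
  add 31.207.240.240/28 -> H5 at depth 28
  del 31.207.240.240/28 (clear depth 28)
  add 0.0.0.0/3 -> H4 at depth 3
  ? 92.14.234.34  path d0:H3→d1:-→d2:-→d3:-→d4:-→d5:-→d6:-  best=H3
  add 95.16.0.0/12 -> H1 at depth 12
  ? 95.16.1.95  path d0:H3→d1:-→d2:-→d3:-→d4:-→d5:-→d6:-→d7:-→d8:-→d9:-→d10:-→d11:-→d12:H1  best=H1
  add 31.192.0.0/12 -> H0 at depth 12
  add 94.0.0.0/7 -> H6 at depth 7
  add 31.207.240.240/28 -> H6 at depth 28
  add 95.29.0.0/16 -> H4 at depth 16
  add 31.192.0.0/12 -> H7 at depth 12
  ? 95.29.20.191  path d0:H3→d1:-→d2:-→d3:-→d4:-→d5:-→d6:-→d7:H6→d8:-→d9:-→d10:-→d11:-→d12:H1→d13:-→d14:-→d15:-→d16:H4  best=H4
  del 95.29.0.0/16 (clear depth 16)
  add 95.29.96.0/23 -> H7 at depth 23
  del 94.0.0.0/7 (clear depth 7)
  del 31.207.240.240/28 (clear depth 28)
  add 64.182.152.64/28 -> H2 at depth 28
  add 95.0.0.0/8 -> H7 at depth 8
  add 31.0.0.0/8 -> H4 at depth 8
  add 31.207.240.0/20 -> H6 at depth 20
  add 31.207.240.240/28 -> H3 at depth 28
  add 95.29.97.48/28 -> H5 at depth 28

== LOOKUPS ==
["H5","H5","H5","H5","H5","H3","H1","H4"]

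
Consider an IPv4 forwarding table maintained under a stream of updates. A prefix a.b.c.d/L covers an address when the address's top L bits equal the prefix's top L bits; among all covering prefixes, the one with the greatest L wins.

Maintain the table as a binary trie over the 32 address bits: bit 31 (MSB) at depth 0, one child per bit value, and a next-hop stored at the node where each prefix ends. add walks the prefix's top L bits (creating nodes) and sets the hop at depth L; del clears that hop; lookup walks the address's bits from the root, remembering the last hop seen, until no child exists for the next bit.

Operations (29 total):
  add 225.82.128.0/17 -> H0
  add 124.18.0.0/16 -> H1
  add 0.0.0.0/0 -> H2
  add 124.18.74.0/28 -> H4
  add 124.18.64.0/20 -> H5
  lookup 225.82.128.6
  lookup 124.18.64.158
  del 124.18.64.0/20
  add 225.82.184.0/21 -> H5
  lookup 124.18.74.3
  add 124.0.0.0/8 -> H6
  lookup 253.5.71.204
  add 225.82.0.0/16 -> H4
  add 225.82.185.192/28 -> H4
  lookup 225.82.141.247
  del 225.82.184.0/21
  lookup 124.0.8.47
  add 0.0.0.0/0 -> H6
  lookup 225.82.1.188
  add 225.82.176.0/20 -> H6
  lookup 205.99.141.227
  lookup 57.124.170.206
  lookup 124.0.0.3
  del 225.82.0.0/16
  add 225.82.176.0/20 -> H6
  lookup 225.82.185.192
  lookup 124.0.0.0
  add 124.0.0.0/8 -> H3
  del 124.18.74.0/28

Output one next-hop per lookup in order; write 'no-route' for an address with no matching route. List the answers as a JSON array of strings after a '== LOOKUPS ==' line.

Trace:
  + 225.82.128.0/17 (H0) depth=17
  + 124.18.0.0/16 (H1) depth=16
  + 0.0.0.0/0 (H2) depth=0
  + 124.18.74.0/28 (H4) depth=28
  + 124.18.64.0/20 (H5) depth=20
  Q 225.82.128.6: descend 11100001010100101 ; hops seen [H2,H0] ; pick H0
  Q 124.18.64.158: descend 01111100000100100100 ; hops seen [H2,H1,H5] ; pick H5
  - 124.18.64.0/20 clear@20
  + 225.82.184.0/21 (H5) depth=21
  Q 124.18.74.3: descend 0111110000010010010010100000 ; hops seen [H2,H1,H4] ; pick H4
  + 124.0.0.0/8 (H6) depth=8
  Q 253.5.71.204: descend 111 ; hops seen [H2] ; pick H2
  + 225.82.0.0/16 (H4) depth=16
  + 225.82.185.192/28 (H4) depth=28
  Q 225.82.141.247: descend 111000010101001010 ; hops seen [H2,H4,H0] ; pick H0
  - 225.82.184.0/21 clear@21
  Q 124.0.8.47: descend 01111100000 ; hops seen [H2,H6] ; pick H6
  + 0.0.0.0/0 (H6) depth=0
  Q 225.82.1.188: descend 1110000101010010 ; hops seen [H6,H4] ; pick H4
  + 225.82.176.0/20 (H6) depth=20
  Q 205.99.141.227: descend 11 ; hops seen [H6] ; pick H6
  Q 57.124.170.206: descend 0 ; hops seen [H6] ; pick H6
  Q 124.0.0.3: descend 01111100000 ; hops seen [H6,H6] ; pick H6
  - 225.82.0.0/16 clear@16
  + 225.82.176.0/20 (H6) depth=20
  Q 225.82.185.192: descend 1110000101010010101110011100 ; hops seen [H6,H0,H6,H4] ; pick H4
  Q 124.0.0.0: descend 01111100000 ; hops seen [H6,H6] ; pick H6
  + 124.0.0.0/8 (H3) depth=8
  - 124.18.74.0/28 clear@28

== LOOKUPS ==
["H0","H5","H4","H2","H0","H6","H4","H6","H6","H6","H4","H6"]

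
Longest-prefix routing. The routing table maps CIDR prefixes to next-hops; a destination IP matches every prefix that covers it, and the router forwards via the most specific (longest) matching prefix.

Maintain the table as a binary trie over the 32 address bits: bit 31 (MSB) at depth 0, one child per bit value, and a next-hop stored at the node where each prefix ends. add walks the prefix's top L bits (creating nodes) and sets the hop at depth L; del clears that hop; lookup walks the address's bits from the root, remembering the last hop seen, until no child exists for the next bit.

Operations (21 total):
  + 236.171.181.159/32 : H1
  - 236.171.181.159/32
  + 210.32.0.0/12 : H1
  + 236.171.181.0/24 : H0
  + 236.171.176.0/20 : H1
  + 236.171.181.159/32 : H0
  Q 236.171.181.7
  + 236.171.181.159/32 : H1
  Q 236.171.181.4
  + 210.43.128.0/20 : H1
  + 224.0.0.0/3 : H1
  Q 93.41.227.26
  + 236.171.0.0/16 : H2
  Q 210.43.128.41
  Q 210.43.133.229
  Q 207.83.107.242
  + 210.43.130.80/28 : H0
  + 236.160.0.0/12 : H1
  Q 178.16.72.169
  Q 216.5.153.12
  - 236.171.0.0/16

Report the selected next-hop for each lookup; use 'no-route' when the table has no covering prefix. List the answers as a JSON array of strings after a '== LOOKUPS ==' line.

Trace:
  add 236.171.181.159/32 -> H1 at depth 32
  - 236.171.181.159/32 clear@32
  add 210.32.0.0/12 -> H1 at depth 12
  add 236.171.181.0/24 -> H0 at depth 24
  add 236.171.176.0/20 -> H1 at depth 20
  add 236.171.181.159/32 -> H0 at depth 32
  ? 236.171.181.7  path d0:-→d1:-→d2:-→d3:-→d4:-→d5:-→d6:-→d7:-→d8:-→d9:-→d10:-→d11:-→d12:-→d13:-→d14:-→d15:-→d16:-→d17:-→d18:-→d19:-→d20:H1→d21:-→d22:-→d23:-→d24:H0  best=H0
  add 236.171.181.159/32 -> H1 at depth 32
  ? 236.171.181.4  path d0:-→d1:-→d2:-→d3:-→d4:-→d5:-→d6:-→d7:-→d8:-→d9:-→d10:-→d11:-→d12:-→d13:-→d14:-→d15:-→d16:-→d17:-→d18:-→d19:-→d20:H1→d21:-→d22:-→d23:-→d24:H0  best=H0
  add 210.43.128.0/20 -> H1 at depth 20
  add 224.0.0.0/3 -> H1 at depth 3
  ? 93.41.227.26  path d0:-  best=no-route
  add 236.171.0.0/16 -> H2 at depth 16
  ? 210.43.128.41  path d0:-→d1:-→d2:-→d3:-→d4:-→d5:-→d6:-→d7:-→d8:-→d9:-→d10:-→d11:-→d12:H1→d13:-→d14:-→d15:-→d16:-→d17:-→d18:-→d19:-→d20:H1  best=H1
  ? 210.43.133.229  path d0:-→d1:-→d2:-→d3:-→d4:-→d5:-→d6:-→d7:-→d8:-→d9:-→d10:-→d11:-→d12:H1→d13:-→d14:-→d15:-→d16:-→d17:-→d18:-→d19:-→d20:H1  best=H1
  ? 207.83.107.242  path d0:-→d1:-→d2:-→d3:-  best=no-route
  add 210.43.130.80/28 -> H0 at depth 28
  add 236.160.0.0/12 -> H1 at depth 12
  ? 178.16.72.169  path d0:-→d1:-  best=no-route
  ? 216.5.153.12  path d0:-→d1:-→d2:-→d3:-→d4:-  best=no-route
  - 236.171.0.0/16 clear@16

== LOOKUPS ==
["H0","H0","no-route","H1","H1","no-route","no-route","no-route"]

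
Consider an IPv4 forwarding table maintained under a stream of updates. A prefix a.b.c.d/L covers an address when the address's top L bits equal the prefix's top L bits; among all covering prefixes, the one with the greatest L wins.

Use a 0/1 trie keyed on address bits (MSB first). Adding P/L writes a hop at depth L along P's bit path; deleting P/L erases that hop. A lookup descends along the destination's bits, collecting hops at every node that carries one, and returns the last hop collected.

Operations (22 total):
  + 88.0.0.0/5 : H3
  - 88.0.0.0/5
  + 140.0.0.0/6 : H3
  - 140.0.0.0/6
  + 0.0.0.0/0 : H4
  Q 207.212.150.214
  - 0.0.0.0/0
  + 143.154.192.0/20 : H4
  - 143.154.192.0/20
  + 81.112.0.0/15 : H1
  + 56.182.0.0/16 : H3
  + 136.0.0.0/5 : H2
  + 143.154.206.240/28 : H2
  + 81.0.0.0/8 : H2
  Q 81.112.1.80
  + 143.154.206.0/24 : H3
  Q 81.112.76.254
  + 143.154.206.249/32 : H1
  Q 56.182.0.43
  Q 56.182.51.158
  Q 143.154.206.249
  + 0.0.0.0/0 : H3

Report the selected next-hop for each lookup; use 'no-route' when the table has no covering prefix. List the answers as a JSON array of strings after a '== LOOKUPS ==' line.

Process each operation:
  add 88.0.0.0/5 -> H3 at depth 5
  del 88.0.0.0/5 (clear depth 5)
  add 140.0.0.0/6 -> H3 at depth 6
  del 140.0.0.0/6 (clear depth 6)
  add 0.0.0.0/0 -> H4 at depth 0
  Q 207.212.150.214: descend 1 ; hops seen [H4] ; pick H4
  del 0.0.0.0/0 (clear depth 0)
  add 143.154.192.0/20 -> H4 at depth 20
  del 143.154.192.0/20 (clear depth 20)
  add 81.112.0.0/15 -> H1 at depth 15
  add 56.182.0.0/16 -> H3 at depth 16
  add 136.0.0.0/5 -> H2 at depth 5
  add 143.154.206.240/28 -> H2 at depth 28
  add 81.0.0.0/8 -> H2 at depth 8
  Q 81.112.1.80: descend 010100010111000 ; hops seen [H2,H1] ; pick H1
  add 143.154.206.0/24 -> H3 at depth 24
  Q 81.112.76.254: descend 010100010111000 ; hops seen [H2,H1] ; pick H1
  add 143.154.206.249/32 -> H1 at depth 32
  Q 56.182.0.43: descend 0011100010110110 ; hops seen [H3] ; pick H3
  Q 56.182.51.158: descend 0011100010110110 ; hops seen [H3] ; pick H3
  Q 143.154.206.249: descend 10001111100110101100111011111001 ; hops seen [H2,H3,H2,H1] ; pick H1
  add 0.0.0.0/0 -> H3 at depth 0

== LOOKUPS ==
["H4","H1","H1","H3","H3","H1"]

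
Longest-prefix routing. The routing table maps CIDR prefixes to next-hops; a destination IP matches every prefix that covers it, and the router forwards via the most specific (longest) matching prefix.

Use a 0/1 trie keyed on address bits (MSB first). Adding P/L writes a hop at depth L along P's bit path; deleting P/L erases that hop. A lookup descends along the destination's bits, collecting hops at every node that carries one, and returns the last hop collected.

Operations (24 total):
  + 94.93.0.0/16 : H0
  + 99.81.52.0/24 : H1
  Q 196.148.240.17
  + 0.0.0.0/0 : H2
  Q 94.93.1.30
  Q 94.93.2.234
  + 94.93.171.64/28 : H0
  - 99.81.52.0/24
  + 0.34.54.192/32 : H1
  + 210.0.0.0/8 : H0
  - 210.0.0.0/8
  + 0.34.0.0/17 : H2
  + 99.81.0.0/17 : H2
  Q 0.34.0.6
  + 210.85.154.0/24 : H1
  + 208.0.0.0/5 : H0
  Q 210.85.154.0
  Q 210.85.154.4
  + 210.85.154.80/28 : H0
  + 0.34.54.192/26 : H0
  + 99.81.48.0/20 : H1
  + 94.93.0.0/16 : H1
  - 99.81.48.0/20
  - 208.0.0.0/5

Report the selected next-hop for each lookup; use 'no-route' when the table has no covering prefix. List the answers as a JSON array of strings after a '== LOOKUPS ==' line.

Trace:
  add 94.93.0.0/16 -> H0 at depth 16
  add 99.81.52.0/24 -> H1 at depth 24
  lookup 196.148.240.17: bits ε walk d0:- -> no-route
  add 0.0.0.0/0 -> H2 at depth 0
  lookup 94.93.1.30: bits 0101111001011101 walk d0:H2→d1:-→d2:-→d3:-→d4:-→d5:-→d6:-→d7:-→d8:-→d9:-→d10:-→d11:-→d12:-→d13:-→d14:-→d15:-→d16:H0 -> H0
  lookup 94.93.2.234: bits 0101111001011101 walk d0:H2→d1:-→d2:-→d3:-→d4:-→d5:-→d6:-→d7:-→d8:-→d9:-→d10:-→d11:-→d12:-→d13:-→d14:-→d15:-→d16:H0 -> H0
  add 94.93.171.64/28 -> H0 at depth 28
  - 99.81.52.0/24 clear@24
  add 0.34.54.192/32 -> H1 at depth 32
  add 210.0.0.0/8 -> H0 at depth 8
  - 210.0.0.0/8 clear@8
  add 0.34.0.0/17 -> H2 at depth 17
  add 99.81.0.0/17 -> H2 at depth 17
  lookup 0.34.0.6: bits 000000000010001000 walk d0:H2→d1:-→d2:-→d3:-→d4:-→d5:-→d6:-→d7:-→d8:-→d9:-→d10:-→d11:-→d12:-→d13:-→d14:-→d15:-→d16:-→d17:H2→d18:- -> H2
  add 210.85.154.0/24 -> H1 at depth 24
  add 208.0.0.0/5 -> H0 at depth 5
  lookup 210.85.154.0: bits 110100100101010110011010 walk d0:H2→d1:-→d2:-→d3:-→d4:-→d5:H0→d6:-→d7:-→d8:-→d9:-→d10:-→d11:-→d12:-→d13:-→d14:-→d15:-→d16:-→d17:-→d18:-→d19:-→d20:-→d21:-→d22:-→d23:-→d24:H1 -> H1
  lookup 210.85.154.4: bits 110100100101010110011010 walk d0:H2→d1:-→d2:-→d3:-→d4:-→d5:H0→d6:-→d7:-→d8:-→d9:-→d10:-→d11:-→d12:-→d13:-→d14:-→d15:-→d16:-→d17:-→d18:-→d19:-→d20:-→d21:-→d22:-→d23:-→d24:H1 -> H1
  add 210.85.154.80/28 -> H0 at depth 28
  add 0.34.54.192/26 -> H0 at depth 26
  add 99.81.48.0/20 -> H1 at depth 20
  add 94.93.0.0/16 -> H1 at depth 16
  - 99.81.48.0/20 clear@20
  - 208.0.0.0/5 clear@5

== LOOKUPS ==
["no-route","H0","H0","H2","H1","H1"]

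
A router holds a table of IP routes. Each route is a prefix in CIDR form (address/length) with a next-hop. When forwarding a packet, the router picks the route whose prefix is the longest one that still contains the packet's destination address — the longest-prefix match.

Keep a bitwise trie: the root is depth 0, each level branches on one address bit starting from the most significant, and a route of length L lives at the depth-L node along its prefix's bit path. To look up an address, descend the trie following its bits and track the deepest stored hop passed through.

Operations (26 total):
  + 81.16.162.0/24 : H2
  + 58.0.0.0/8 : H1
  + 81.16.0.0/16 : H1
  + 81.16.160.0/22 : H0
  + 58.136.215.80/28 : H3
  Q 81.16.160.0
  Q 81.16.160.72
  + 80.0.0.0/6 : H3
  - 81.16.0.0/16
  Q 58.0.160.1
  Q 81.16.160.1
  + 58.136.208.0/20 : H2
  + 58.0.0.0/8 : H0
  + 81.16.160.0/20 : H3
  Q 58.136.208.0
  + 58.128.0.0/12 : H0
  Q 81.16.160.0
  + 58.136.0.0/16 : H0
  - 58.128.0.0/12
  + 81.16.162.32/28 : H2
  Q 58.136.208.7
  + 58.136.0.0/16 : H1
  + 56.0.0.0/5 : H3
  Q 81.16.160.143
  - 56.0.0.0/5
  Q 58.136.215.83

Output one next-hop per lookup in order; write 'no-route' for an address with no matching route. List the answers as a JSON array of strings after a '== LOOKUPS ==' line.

Apply in order:
  + 81.16.162.0/24 (H2) depth=24
  + 58.0.0.0/8 (H1) depth=8
  + 81.16.0.0/16 (H1) depth=16
  + 81.16.160.0/22 (H0) depth=22
  + 58.136.215.80/28 (H3) depth=28
  Q 81.16.160.0: descend 0101000100010000101000 ; hops seen [H1,H0] ; pick H0
  Q 81.16.160.72: descend 0101000100010000101000 ; hops seen [H1,H0] ; pick H0
  + 80.0.0.0/6 (H3) depth=6
  - 81.16.0.0/16 clear@16
  Q 58.0.160.1: descend 00111010 ; hops seen [H1] ; pick H1
  Q 81.16.160.1: descend 0101000100010000101000 ; hops seen [H3,H0] ; pick H0
  + 58.136.208.0/20 (H2) depth=20
  + 58.0.0.0/8 (H0) depth=8
  + 81.16.160.0/20 (H3) depth=20
  Q 58.136.208.0: descend 001110101000100011010 ; hops seen [H0,H2] ; pick H2
  + 58.128.0.0/12 (H0) depth=12
  Q 81.16.160.0: descend 0101000100010000101000 ; hops seen [H3,H3,H0] ; pick H0
  + 58.136.0.0/16 (H0) depth=16
  - 58.128.0.0/12 clear@12
  + 81.16.162.32/28 (H2) depth=28
  Q 58.136.208.7: descend 001110101000100011010 ; hops seen [H0,H0,H2] ; pick H2
  + 58.136.0.0/16 (H1) depth=16
  + 56.0.0.0/5 (H3) depth=5
  Q 81.16.160.143: descend 0101000100010000101000 ; hops seen [H3,H3,H0] ; pick H0
  - 56.0.0.0/5 clear@5
  Q 58.136.215.83: descend 0011101010001000110101110101 ; hops seen [H0,H1,H2,H3] ; pick H3

== LOOKUPS ==
["H0","H0","H1","H0","H2","H0","H2","H0","H3"]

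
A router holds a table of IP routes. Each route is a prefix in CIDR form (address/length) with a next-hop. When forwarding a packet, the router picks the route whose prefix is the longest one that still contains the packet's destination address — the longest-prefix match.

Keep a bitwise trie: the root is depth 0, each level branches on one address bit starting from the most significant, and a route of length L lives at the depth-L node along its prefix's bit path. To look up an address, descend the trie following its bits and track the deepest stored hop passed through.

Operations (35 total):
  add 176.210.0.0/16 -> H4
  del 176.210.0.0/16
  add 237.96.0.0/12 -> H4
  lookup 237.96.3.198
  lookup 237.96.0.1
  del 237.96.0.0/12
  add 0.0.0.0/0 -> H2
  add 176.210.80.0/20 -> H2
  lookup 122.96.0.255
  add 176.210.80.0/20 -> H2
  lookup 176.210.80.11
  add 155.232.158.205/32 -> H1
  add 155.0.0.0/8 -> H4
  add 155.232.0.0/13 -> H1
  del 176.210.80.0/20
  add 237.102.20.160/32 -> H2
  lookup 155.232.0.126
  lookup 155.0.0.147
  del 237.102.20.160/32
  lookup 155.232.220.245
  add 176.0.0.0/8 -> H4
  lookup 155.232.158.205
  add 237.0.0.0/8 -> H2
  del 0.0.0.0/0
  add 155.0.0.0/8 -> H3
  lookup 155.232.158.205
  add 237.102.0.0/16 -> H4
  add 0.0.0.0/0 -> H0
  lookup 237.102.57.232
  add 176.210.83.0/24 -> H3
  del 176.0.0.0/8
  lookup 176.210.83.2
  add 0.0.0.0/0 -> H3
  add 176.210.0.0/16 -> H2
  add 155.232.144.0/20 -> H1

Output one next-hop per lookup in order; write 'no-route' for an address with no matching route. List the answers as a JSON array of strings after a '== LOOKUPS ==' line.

Process each operation:
  add 176.210.0.0/16 -> H4 at depth 16
  - 176.210.0.0/16 clear@16
  add 237.96.0.0/12 -> H4 at depth 12
  lookup 237.96.3.198: bits 111011010110 walk d0:-→d1:-→d2:-→d3:-→d4:-→d5:-→d6:-→d7:-→d8:-→d9:-→d10:-→d11:-→d12:H4 -> H4
  lookup 237.96.0.1: bits 111011010110 walk d0:-→d1:-→d2:-→d3:-→d4:-→d5:-→d6:-→d7:-→d8:-→d9:-→d10:-→d11:-→d12:H4 -> H4
  - 237.96.0.0/12 clear@12
  add 0.0.0.0/0 -> H2 at depth 0
  add 176.210.80.0/20 -> H2 at depth 20
  lookup 122.96.0.255: bits ε walk d0:H2 -> H2
  add 176.210.80.0/20 -> H2 at depth 20
  lookup 176.210.80.11: bits 10110000110100100101 walk d0:H2→d1:-→d2:-→d3:-→d4:-→d5:-→d6:-→d7:-→d8:-→d9:-→d10:-→d11:-→d12:-→d13:-→d14:-→d15:-→d16:-→d17:-→d18:-→d19:-→d20:H2 -> H2
  add 155.232.158.205/32 -> H1 at depth 32
  add 155.0.0.0/8 -> H4 at depth 8
  add 155.232.0.0/13 -> H1 at depth 13
  - 176.210.80.0/20 clear@20
  add 237.102.20.160/32 -> H2 at depth 32
  lookup 155.232.0.126: bits 1001101111101000 walk d0:H2→d1:-→d2:-→d3:-→d4:-→d5:-→d6:-→d7:-→d8:H4→d9:-→d10:-→d11:-→d12:-→d13:H1→d14:-→d15:-→d16:- -> H1
  lookup 155.0.0.147: bits 10011011 walk d0:H2→d1:-→d2:-→d3:-→d4:-→d5:-→d6:-→d7:-→d8:H4 -> H4
  - 237.102.20.160/32 clear@32
  lookup 155.232.220.245: bits 10011011111010001 walk d0:H2→d1:-→d2:-→d3:-→d4:-→d5:-→d6:-→d7:-→d8:H4→d9:-→d10:-→d11:-→d12:-→d13:H1→d14:-→d15:-→d16:-→d17:- -> H1
  add 176.0.0.0/8 -> H4 at depth 8
  lookup 155.232.158.205: bits 10011011111010001001111011001101 walk d0:H2→d1:-→d2:-→d3:-→d4:-→d5:-→d6:-→d7:-→d8:H4→d9:-→d10:-→d11:-→d12:-→d13:H1→d14:-→d15:-→d16:-→d17:-→d18:-→d19:-→d20:-→d21:-→d22:-→d23:-→d24:-→d25:-→d26:-→d27:-→d28:-→d29:-→d30:-→d31:-→d32:H1 -> H1
  add 237.0.0.0/8 -> H2 at depth 8
  - 0.0.0.0/0 clear@0
  add 155.0.0.0/8 -> H3 at depth 8
  lookup 155.232.158.205: bits 10011011111010001001111011001101 walk d0:-→d1:-→d2:-→d3:-→d4:-→d5:-→d6:-→d7:-→d8:H3→d9:-→d10:-→d11:-→d12:-→d13:H1→d14:-→d15:-→d16:-→d17:-→d18:-→d19:-→d20:-→d21:-→d22:-→d23:-→d24:-→d25:-→d26:-→d27:-→d28:-→d29:-→d30:-→d31:-→d32:H1 -> H1
  add 237.102.0.0/16 -> H4 at depth 16
  add 0.0.0.0/0 -> H0 at depth 0
  lookup 237.102.57.232: bits 111011010110011000 walk d0:H0→d1:-→d2:-→d3:-→d4:-→d5:-→d6:-→d7:-→d8:H2→d9:-→d10:-→d11:-→d12:-→d13:-→d14:-→d15:-→d16:H4→d17:-→d18:- -> H4
  add 176.210.83.0/24 -> H3 at depth 24
  - 176.0.0.0/8 clear@8
  lookup 176.210.83.2: bits 101100001101001001010011 walk d0:H0→d1:-→d2:-→d3:-→d4:-→d5:-→d6:-→d7:-→d8:-→d9:-→d10:-→d11:-→d12:-→d13:-→d14:-→d15:-→d16:-→d17:-→d18:-→d19:-→d20:-→d21:-→d22:-→d23:-→d24:H3 -> H3
  add 0.0.0.0/0 -> H3 at depth 0
  add 176.210.0.0/16 -> H2 at depth 16
  add 155.232.144.0/20 -> H1 at depth 20

== LOOKUPS ==
["H4","H4","H2","H2","H1","H4","H1","H1","H1","H4","H3"]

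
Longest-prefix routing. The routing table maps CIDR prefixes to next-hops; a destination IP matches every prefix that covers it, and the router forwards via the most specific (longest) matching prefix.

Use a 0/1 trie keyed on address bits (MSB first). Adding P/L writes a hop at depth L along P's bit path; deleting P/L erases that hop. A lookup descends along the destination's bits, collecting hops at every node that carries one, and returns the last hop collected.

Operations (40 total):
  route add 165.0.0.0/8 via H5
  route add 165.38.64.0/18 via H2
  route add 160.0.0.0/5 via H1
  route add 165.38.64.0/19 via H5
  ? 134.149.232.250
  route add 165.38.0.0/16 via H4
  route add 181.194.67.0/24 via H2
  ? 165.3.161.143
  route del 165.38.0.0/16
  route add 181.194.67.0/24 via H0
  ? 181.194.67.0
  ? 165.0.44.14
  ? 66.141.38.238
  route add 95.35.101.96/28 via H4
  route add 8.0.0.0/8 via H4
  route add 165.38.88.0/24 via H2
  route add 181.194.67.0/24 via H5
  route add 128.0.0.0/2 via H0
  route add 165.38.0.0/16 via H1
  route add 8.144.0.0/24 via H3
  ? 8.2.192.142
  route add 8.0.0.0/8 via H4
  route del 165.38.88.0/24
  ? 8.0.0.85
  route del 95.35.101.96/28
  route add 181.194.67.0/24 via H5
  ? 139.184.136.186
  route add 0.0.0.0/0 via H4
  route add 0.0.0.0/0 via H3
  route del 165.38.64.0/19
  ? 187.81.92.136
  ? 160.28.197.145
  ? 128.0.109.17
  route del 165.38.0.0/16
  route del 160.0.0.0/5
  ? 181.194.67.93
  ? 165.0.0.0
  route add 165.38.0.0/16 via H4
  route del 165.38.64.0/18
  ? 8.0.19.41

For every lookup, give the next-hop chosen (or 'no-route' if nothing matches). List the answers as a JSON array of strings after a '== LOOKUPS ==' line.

Apply in order:
  + 165.0.0.0/8 (H5) depth=8
  + 165.38.64.0/18 (H2) depth=18
  + 160.0.0.0/5 (H1) depth=5
  + 165.38.64.0/19 (H5) depth=19
  Q 134.149.232.250: descend 10 ; hops seen [∅] ; pick no-route
  + 165.38.0.0/16 (H4) depth=16
  + 181.194.67.0/24 (H2) depth=24
  Q 165.3.161.143: descend 1010010100 ; hops seen [H1,H5] ; pick H5
  - 165.38.0.0/16 clear@16
  + 181.194.67.0/24 (H0) depth=24
  Q 181.194.67.0: descend 101101011100001001000011 ; hops seen [H0] ; pick H0
  Q 165.0.44.14: descend 1010010100 ; hops seen [H1,H5] ; pick H5
  Q 66.141.38.238: descend ε ; hops seen [∅] ; pick no-route
  + 95.35.101.96/28 (H4) depth=28
  + 8.0.0.0/8 (H4) depth=8
  + 165.38.88.0/24 (H2) depth=24
  + 181.194.67.0/24 (H5) depth=24
  + 128.0.0.0/2 (H0) depth=2
  + 165.38.0.0/16 (H1) depth=16
  + 8.144.0.0/24 (H3) depth=24
  Q 8.2.192.142: descend 00001000 ; hops seen [H4] ; pick H4
  + 8.0.0.0/8 (H4) depth=8
  - 165.38.88.0/24 clear@24
  Q 8.0.0.85: descend 00001000 ; hops seen [H4] ; pick H4
  - 95.35.101.96/28 clear@28
  + 181.194.67.0/24 (H5) depth=24
  Q 139.184.136.186: descend 10 ; hops seen [H0] ; pick H0
  + 0.0.0.0/0 (H4) depth=0
  + 0.0.0.0/0 (H3) depth=0
  - 165.38.64.0/19 clear@19
  Q 187.81.92.136: descend 1011 ; hops seen [H3,H0] ; pick H0
  Q 160.28.197.145: descend 10100 ; hops seen [H3,H0,H1] ; pick H1
  Q 128.0.109.17: descend 10 ; hops seen [H3,H0] ; pick H0
  - 165.38.0.0/16 clear@16
  - 160.0.0.0/5 clear@5
  Q 181.194.67.93: descend 101101011100001001000011 ; hops seen [H3,H0,H5] ; pick H5
  Q 165.0.0.0: descend 1010010100 ; hops seen [H3,H0,H5] ; pick H5
  + 165.38.0.0/16 (H4) depth=16
  - 165.38.64.0/18 clear@18
  Q 8.0.19.41: descend 00001000 ; hops seen [H3,H4] ; pick H4

== LOOKUPS ==
["no-route","H5","H0","H5","no-route","H4","H4","H0","H0","H1","H0","H5","H5","H4"]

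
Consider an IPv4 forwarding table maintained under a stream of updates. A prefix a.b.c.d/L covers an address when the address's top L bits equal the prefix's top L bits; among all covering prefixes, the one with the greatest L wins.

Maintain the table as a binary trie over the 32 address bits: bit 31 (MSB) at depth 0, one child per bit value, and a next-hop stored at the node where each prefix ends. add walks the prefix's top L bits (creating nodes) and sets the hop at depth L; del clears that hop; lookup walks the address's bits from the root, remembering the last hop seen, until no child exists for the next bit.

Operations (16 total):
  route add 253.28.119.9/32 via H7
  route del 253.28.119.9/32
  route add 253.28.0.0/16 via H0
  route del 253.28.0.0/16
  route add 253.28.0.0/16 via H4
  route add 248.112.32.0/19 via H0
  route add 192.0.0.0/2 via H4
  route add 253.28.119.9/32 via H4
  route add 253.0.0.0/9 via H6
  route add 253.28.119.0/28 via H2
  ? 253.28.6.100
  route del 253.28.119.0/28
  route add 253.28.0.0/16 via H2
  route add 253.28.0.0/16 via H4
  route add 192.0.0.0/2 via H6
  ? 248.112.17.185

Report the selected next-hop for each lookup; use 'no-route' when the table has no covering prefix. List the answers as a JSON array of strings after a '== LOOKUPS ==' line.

Process each operation:
  + 253.28.119.9/32 (H7) depth=32
  del 253.28.119.9/32 (clear depth 32)
  + 253.28.0.0/16 (H0) depth=16
  del 253.28.0.0/16 (clear depth 16)
  + 253.28.0.0/16 (H4) depth=16
  + 248.112.32.0/19 (H0) depth=19
  + 192.0.0.0/2 (H4) depth=2
  + 253.28.119.9/32 (H4) depth=32
  + 253.0.0.0/9 (H6) depth=9
  + 253.28.119.0/28 (H2) depth=28
  ? 253.28.6.100  path d0:-→d1:-→d2:H4→d3:-→d4:-→d5:-→d6:-→d7:-→d8:-→d9:H6→d10:-→d11:-→d12:-→d13:-→d14:-→d15:-→d16:H4→d17:-  best=H4
  del 253.28.119.0/28 (clear depth 28)
  + 253.28.0.0/16 (H2) depth=16
  + 253.28.0.0/16 (H4) depth=16
  + 192.0.0.0/2 (H6) depth=2
  ? 248.112.17.185  path d0:-→d1:-→d2:H6→d3:-→d4:-→d5:-→d6:-→d7:-→d8:-→d9:-→d10:-→d11:-→d12:-→d13:-→d14:-→d15:-→d16:-→d17:-→d18:-  best=H6

== LOOKUPS ==
["H4","H6"]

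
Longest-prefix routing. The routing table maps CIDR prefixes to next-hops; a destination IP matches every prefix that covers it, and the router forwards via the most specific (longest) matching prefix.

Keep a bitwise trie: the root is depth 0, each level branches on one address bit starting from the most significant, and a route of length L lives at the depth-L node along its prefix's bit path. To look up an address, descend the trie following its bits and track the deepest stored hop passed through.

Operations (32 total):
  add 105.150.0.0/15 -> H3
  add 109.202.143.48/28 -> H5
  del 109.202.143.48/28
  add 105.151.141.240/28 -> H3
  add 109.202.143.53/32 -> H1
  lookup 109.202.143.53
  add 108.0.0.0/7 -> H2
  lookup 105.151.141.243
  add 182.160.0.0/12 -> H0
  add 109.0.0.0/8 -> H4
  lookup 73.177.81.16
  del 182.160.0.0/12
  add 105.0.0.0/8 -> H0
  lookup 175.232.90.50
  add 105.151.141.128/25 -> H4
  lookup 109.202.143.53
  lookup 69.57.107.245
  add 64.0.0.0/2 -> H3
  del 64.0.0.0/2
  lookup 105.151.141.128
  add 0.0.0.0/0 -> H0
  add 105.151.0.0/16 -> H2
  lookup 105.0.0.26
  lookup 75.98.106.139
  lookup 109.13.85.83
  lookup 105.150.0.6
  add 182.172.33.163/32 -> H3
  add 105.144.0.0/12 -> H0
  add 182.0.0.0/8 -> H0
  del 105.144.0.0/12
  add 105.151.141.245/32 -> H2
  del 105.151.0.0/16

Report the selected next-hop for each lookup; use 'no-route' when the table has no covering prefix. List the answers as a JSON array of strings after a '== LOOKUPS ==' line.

Trace:
  + 105.150.0.0/15 (H3) depth=15
  + 109.202.143.48/28 (H5) depth=28
  - 109.202.143.48/28 clear@28
  + 105.151.141.240/28 (H3) depth=28
  + 109.202.143.53/32 (H1) depth=32
  lookup 109.202.143.53: bits 01101101110010101000111100110101 walk d0:-→d1:-→d2:-→d3:-→d4:-→d5:-→d6:-→d7:-→d8:-→d9:-→d10:-→d11:-→d12:-→d13:-→d14:-→d15:-→d16:-→d17:-→d18:-→d19:-→d20:-→d21:-→d22:-→d23:-→d24:-→d25:-→d26:-→d27:-→d28:-→d29:-→d30:-→d31:-→d32:H1 -> H1
  + 108.0.0.0/7 (H2) depth=7
  lookup 105.151.141.243: bits 0110100110010111100011011111 walk d0:-→d1:-→d2:-→d3:-→d4:-→d5:-→d6:-→d7:-→d8:-→d9:-→d10:-→d11:-→d12:-→d13:-→d14:-→d15:H3→d16:-→d17:-→d18:-→d19:-→d20:-→d21:-→d22:-→d23:-→d24:-→d25:-→d26:-→d27:-→d28:H3 -> H3
  + 182.160.0.0/12 (H0) depth=12
  + 109.0.0.0/8 (H4) depth=8
  lookup 73.177.81.16: bits 01 walk d0:-→d1:-→d2:- -> no-route
  - 182.160.0.0/12 clear@12
  + 105.0.0.0/8 (H0) depth=8
  lookup 175.232.90.50: bits 101 walk d0:-→d1:-→d2:-→d3:- -> no-route
  + 105.151.141.128/25 (H4) depth=25
  lookup 109.202.143.53: bits 01101101110010101000111100110101 walk d0:-→d1:-→d2:-→d3:-→d4:-→d5:-→d6:-→d7:H2→d8:H4→d9:-→d10:-→d11:-→d12:-→d13:-→d14:-→d15:-→d16:-→d17:-→d18:-→d19:-→d20:-→d21:-→d22:-→d23:-→d24:-→d25:-→d26:-→d27:-→d28:-→d29:-→d30:-→d31:-→d32:H1 -> H1
  lookup 69.57.107.245: bits 01 walk d0:-→d1:-→d2:- -> no-route
  + 64.0.0.0/2 (H3) depth=2
  - 64.0.0.0/2 clear@2
  lookup 105.151.141.128: bits 0110100110010111100011011 walk d0:-→d1:-→d2:-→d3:-→d4:-→d5:-→d6:-→d7:-→d8:H0→d9:-→d10:-→d11:-→d12:-→d13:-→d14:-→d15:H3→d16:-→d17:-→d18:-→d19:-→d20:-→d21:-→d22:-→d23:-→d24:-→d25:H4 -> H4
  + 0.0.0.0/0 (H0) depth=0
  + 105.151.0.0/16 (H2) depth=16
  lookup 105.0.0.26: bits 01101001 walk d0:H0→d1:-→d2:-→d3:-→d4:-→d5:-→d6:-→d7:-→d8:H0 -> H0
  lookup 75.98.106.139: bits 01 walk d0:H0→d1:-→d2:- -> H0
  lookup 109.13.85.83: bits 01101101 walk d0:H0→d1:-→d2:-→d3:-→d4:-→d5:-→d6:-→d7:H2→d8:H4 -> H4
  lookup 105.150.0.6: bits 011010011001011 walk d0:H0→d1:-→d2:-→d3:-→d4:-→d5:-→d6:-→d7:-→d8:H0→d9:-→d10:-→d11:-→d12:-→d13:-→d14:-→d15:H3 -> H3
  + 182.172.33.163/32 (H3) depth=32
  + 105.144.0.0/12 (H0) depth=12
  + 182.0.0.0/8 (H0) depth=8
  - 105.144.0.0/12 clear@12
  + 105.151.141.245/32 (H2) depth=32
  - 105.151.0.0/16 clear@16

== LOOKUPS ==
["H1","H3","no-route","no-route","H1","no-route","H4","H0","H0","H4","H3"]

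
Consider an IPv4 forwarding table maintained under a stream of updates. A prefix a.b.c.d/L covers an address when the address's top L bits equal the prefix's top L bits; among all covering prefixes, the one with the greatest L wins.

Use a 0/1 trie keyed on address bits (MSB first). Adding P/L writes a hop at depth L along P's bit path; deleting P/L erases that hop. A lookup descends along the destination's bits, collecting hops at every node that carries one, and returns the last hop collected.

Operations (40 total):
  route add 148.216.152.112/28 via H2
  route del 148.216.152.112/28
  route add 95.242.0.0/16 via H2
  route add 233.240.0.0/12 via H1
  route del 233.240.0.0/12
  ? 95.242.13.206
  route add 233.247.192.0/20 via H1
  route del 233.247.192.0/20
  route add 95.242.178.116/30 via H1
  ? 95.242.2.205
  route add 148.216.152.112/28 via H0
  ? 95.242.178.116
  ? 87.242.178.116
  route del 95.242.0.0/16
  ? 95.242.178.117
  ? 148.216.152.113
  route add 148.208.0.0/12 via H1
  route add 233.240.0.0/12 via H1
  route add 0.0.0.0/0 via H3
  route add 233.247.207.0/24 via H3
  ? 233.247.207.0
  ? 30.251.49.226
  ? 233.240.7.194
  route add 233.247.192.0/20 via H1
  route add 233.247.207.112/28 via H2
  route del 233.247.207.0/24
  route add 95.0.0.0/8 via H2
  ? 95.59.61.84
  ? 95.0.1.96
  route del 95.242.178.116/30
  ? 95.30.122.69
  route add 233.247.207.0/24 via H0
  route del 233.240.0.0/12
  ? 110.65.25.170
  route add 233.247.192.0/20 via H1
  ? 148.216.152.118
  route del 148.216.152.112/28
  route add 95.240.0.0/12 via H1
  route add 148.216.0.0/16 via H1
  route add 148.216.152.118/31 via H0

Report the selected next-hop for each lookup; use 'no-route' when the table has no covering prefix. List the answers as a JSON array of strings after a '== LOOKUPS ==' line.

Apply in order:
  add 148.216.152.112/28 -> H2 at depth 28
  del 148.216.152.112/28 (clear depth 28)
  add 95.242.0.0/16 -> H2 at depth 16
  add 233.240.0.0/12 -> H1 at depth 12
  del 233.240.0.0/12 (clear depth 12)
  ? 95.242.13.206  path d0:-→d1:-→d2:-→d3:-→d4:-→d5:-→d6:-→d7:-→d8:-→d9:-→d10:-→d11:-→d12:-→d13:-→d14:-→d15:-→d16:H2  best=H2
  add 233.247.192.0/20 -> H1 at depth 20
  del 233.247.192.0/20 (clear depth 20)
  add 95.242.178.116/30 -> H1 at depth 30
  ? 95.242.2.205  path d0:-→d1:-→d2:-→d3:-→d4:-→d5:-→d6:-→d7:-→d8:-→d9:-→d10:-→d11:-→d12:-→d13:-→d14:-→d15:-→d16:H2  best=H2
  add 148.216.152.112/28 -> H0 at depth 28
  ? 95.242.178.116  path d0:-→d1:-→d2:-→d3:-→d4:-→d5:-→d6:-→d7:-→d8:-→d9:-→d10:-→d11:-→d12:-→d13:-→d14:-→d15:-→d16:H2→d17:-→d18:-→d19:-→d20:-→d21:-→d22:-→d23:-→d24:-→d25:-→d26:-→d27:-→d28:-→d29:-→d30:H1  best=H1
  ? 87.242.178.116  path d0:-→d1:-→d2:-→d3:-→d4:-  best=no-route
  del 95.242.0.0/16 (clear depth 16)
  ? 95.242.178.117  path d0:-→d1:-→d2:-→d3:-→d4:-→d5:-→d6:-→d7:-→d8:-→d9:-→d10:-→d11:-→d12:-→d13:-→d14:-→d15:-→d16:-→d17:-→d18:-→d19:-→d20:-→d21:-→d22:-→d23:-→d24:-→d25:-→d26:-→d27:-→d28:-→d29:-→d30:H1  best=H1
  ? 148.216.152.113  path d0:-→d1:-→d2:-→d3:-→d4:-→d5:-→d6:-→d7:-→d8:-→d9:-→d10:-→d11:-→d12:-→d13:-→d14:-→d15:-→d16:-→d17:-→d18:-→d19:-→d20:-→d21:-→d22:-→d23:-→d24:-→d25:-→d26:-→d27:-→d28:H0  best=H0
  add 148.208.0.0/12 -> H1 at depth 12
  add 233.240.0.0/12 -> H1 at depth 12
  add 0.0.0.0/0 -> H3 at depth 0
  add 233.247.207.0/24 -> H3 at depth 24
  ? 233.247.207.0  path d0:H3→d1:-→d2:-→d3:-→d4:-→d5:-→d6:-→d7:-→d8:-→d9:-→d10:-→d11:-→d12:H1→d13:-→d14:-→d15:-→d16:-→d17:-→d18:-→d19:-→d20:-→d21:-→d22:-→d23:-→d24:H3  best=H3
  ? 30.251.49.226  path d0:H3→d1:-  best=H3
  ? 233.240.7.194  path d0:H3→d1:-→d2:-→d3:-→d4:-→d5:-→d6:-→d7:-→d8:-→d9:-→d10:-→d11:-→d12:H1→d13:-  best=H1
  add 233.247.192.0/20 -> H1 at depth 20
  add 233.247.207.112/28 -> H2 at depth 28
  del 233.247.207.0/24 (clear depth 24)
  add 95.0.0.0/8 -> H2 at depth 8
  ? 95.59.61.84  path d0:H3→d1:-→d2:-→d3:-→d4:-→d5:-→d6:-→d7:-→d8:H2  best=H2
  ? 95.0.1.96  path d0:H3→d1:-→d2:-→d3:-→d4:-→d5:-→d6:-→d7:-→d8:H2  best=H2
  del 95.242.178.116/30 (clear depth 30)
  ? 95.30.122.69  path d0:H3→d1:-→d2:-→d3:-→d4:-→d5:-→d6:-→d7:-→d8:H2  best=H2
  add 233.247.207.0/24 -> H0 at depth 24
  del 233.240.0.0/12 (clear depth 12)
  ? 110.65.25.170  path d0:H3→d1:-→d2:-  best=H3
  add 233.247.192.0/20 -> H1 at depth 20
  ? 148.216.152.118  path d0:H3→d1:-→d2:-→d3:-→d4:-→d5:-→d6:-→d7:-→d8:-→d9:-→d10:-→d11:-→d12:H1→d13:-→d14:-→d15:-→d16:-→d17:-→d18:-→d19:-→d20:-→d21:-→d22:-→d23:-→d24:-→d25:-→d26:-→d27:-→d28:H0  best=H0
  del 148.216.152.112/28 (clear depth 28)
  add 95.240.0.0/12 -> H1 at depth 12
  add 148.216.0.0/16 -> H1 at depth 16
  add 148.216.152.118/31 -> H0 at depth 31

== LOOKUPS ==
["H2","H2","H1","no-route","H1","H0","H3","H3","H1","H2","H2","H2","H3","H0"]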